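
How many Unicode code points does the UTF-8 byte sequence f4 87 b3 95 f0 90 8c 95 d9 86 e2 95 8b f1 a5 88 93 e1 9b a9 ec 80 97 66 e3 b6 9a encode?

Byte at offset 0: 0xF4 = 11110100 → 4-byte char (#1). Advance 4.
Byte at offset 4: 0xF0 = 11110000 → 4-byte char (#2). Advance 4.
Byte at offset 8: 0xD9 = 11011001 → 2-byte char (#3). Advance 2.
Byte at offset 10: 0xE2 = 11100010 → 3-byte char (#4). Advance 3.
Byte at offset 13: 0xF1 = 11110001 → 4-byte char (#5). Advance 4.
Byte at offset 17: 0xE1 = 11100001 → 3-byte char (#6). Advance 3.
Byte at offset 20: 0xEC = 11101100 → 3-byte char (#7). Advance 3.
Byte at offset 23: 0x66 = 01100110 → 1-byte char (#8). Advance 1.
Byte at offset 24: 0xE3 = 11100011 → 3-byte char (#9). Advance 3.
Reached end at offset 27 after 9 code points.

9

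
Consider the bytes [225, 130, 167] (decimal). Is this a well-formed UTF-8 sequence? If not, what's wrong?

Leading byte 0xE1 = 11100001 → 3-byte form.
Continuation bytes 0x82=10000010, 0xA7=10100111 all match 10xxxxxx.
Decoded value 0x10A7 is ≥ 0x800 (shortest form) and not a surrogate.

valid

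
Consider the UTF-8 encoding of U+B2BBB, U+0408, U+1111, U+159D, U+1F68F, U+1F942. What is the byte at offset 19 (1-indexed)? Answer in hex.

1-indexed offset 19 is 0-indexed offset 18.
U+B2BBB → 4-byte form F2 B2 AE BB at offsets 0–3.
U+0408 → 2-byte form D0 88 at offsets 4–5.
U+1111 → 3-byte form E1 84 91 at offsets 6–8.
U+159D → 3-byte form E1 96 9D at offsets 9–11.
U+1F68F → 4-byte form F0 9F 9A 8F at offsets 12–15.
U+1F942 → 4-byte form F0 9F A5 82 at offsets 16–19.
Offset 18 falls in char 6's range; it's byte 3 of F0 9F A5 82 = 0xA5.

0xA5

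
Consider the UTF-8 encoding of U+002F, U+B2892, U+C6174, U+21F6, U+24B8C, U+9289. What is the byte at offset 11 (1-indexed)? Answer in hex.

1-indexed offset 11 is 0-indexed offset 10.
U+002F → 1-byte form 2F at offsets 0–0.
U+B2892 → 4-byte form F2 B2 A2 92 at offsets 1–4.
U+C6174 → 4-byte form F3 86 85 B4 at offsets 5–8.
U+21F6 → 3-byte form E2 87 B6 at offsets 9–11.
Offset 10 falls in char 4's range; it's byte 2 of E2 87 B6 = 0x87.

0x87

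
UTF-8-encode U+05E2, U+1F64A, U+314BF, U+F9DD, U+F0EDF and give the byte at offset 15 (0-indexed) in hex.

U+05E2 → 2-byte form D7 A2 at offsets 0–1.
U+1F64A → 4-byte form F0 9F 99 8A at offsets 2–5.
U+314BF → 4-byte form F0 B1 92 BF at offsets 6–9.
U+F9DD → 3-byte form EF A7 9D at offsets 10–12.
U+F0EDF → 4-byte form F3 B0 BB 9F at offsets 13–16.
Offset 15 falls in char 5's range; it's byte 3 of F3 B0 BB 9F = 0xBB.

0xBB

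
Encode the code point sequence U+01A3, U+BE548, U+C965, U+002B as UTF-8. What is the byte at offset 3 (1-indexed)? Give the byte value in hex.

0xF2

1-indexed offset 3 is 0-indexed offset 2.
U+01A3 → 2-byte form C6 A3 at offsets 0–1.
U+BE548 → 4-byte form F2 BE 95 88 at offsets 2–5.
Offset 2 falls in char 2's range; it's byte 1 of F2 BE 95 88 = 0xF2.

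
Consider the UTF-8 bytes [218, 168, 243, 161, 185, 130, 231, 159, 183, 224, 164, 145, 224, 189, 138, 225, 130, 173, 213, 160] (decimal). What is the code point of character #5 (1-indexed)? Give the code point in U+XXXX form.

U+0F4A

Offset 0: leading byte 0xDA = 11011010 → 2-byte char #1 = DA A8.
Offset 2: leading byte 0xF3 = 11110011 → 4-byte char #2 = F3 A1 B9 82.
Offset 6: leading byte 0xE7 = 11100111 → 3-byte char #3 = E7 9F B7.
Offset 9: leading byte 0xE0 = 11100000 → 3-byte char #4 = E0 A4 91.
Offset 12: leading byte 0xE0 = 11100000 → 3-byte char #5 = E0 BD 8A.
Leading byte 0xE0 = 11100000 matches 1110xxxx → 3-byte sequence.
Byte 1: 0xE0 = 11100000, payload 0000 (4 bits).
Byte 2: 0xBD = 10111101 (10xxxxxx ✓), payload 111101.
Byte 3: 0x8A = 10001010 (10xxxxxx ✓), payload 001010.
Concatenate: 0000111101001010 = 0xF4A (16 bits → U+0F4A).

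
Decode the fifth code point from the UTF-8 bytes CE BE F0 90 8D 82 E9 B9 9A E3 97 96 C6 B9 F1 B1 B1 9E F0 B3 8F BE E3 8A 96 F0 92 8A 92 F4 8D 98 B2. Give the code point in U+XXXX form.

U+01B9

Offset 0: leading byte 0xCE = 11001110 → 2-byte char #1 = CE BE.
Offset 2: leading byte 0xF0 = 11110000 → 4-byte char #2 = F0 90 8D 82.
Offset 6: leading byte 0xE9 = 11101001 → 3-byte char #3 = E9 B9 9A.
Offset 9: leading byte 0xE3 = 11100011 → 3-byte char #4 = E3 97 96.
Offset 12: leading byte 0xC6 = 11000110 → 2-byte char #5 = C6 B9.
Leading byte 0xC6 = 11000110 matches 110xxxxx → 2-byte sequence.
Byte 1: 0xC6 = 11000110, payload 00110 (5 bits).
Byte 2: 0xB9 = 10111001 (10xxxxxx ✓), payload 111001.
Concatenate: 00110111001 = 0x1B9 (11 bits → U+01B9).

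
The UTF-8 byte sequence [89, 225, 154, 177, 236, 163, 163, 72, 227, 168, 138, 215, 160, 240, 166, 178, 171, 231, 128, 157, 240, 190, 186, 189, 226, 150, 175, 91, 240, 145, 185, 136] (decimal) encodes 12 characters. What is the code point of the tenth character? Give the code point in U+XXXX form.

U+25AF

Offset 0: leading byte 0x59 = 01011001 → 1-byte char #1 = 59.
Offset 1: leading byte 0xE1 = 11100001 → 3-byte char #2 = E1 9A B1.
Offset 4: leading byte 0xEC = 11101100 → 3-byte char #3 = EC A3 A3.
Offset 7: leading byte 0x48 = 01001000 → 1-byte char #4 = 48.
Offset 8: leading byte 0xE3 = 11100011 → 3-byte char #5 = E3 A8 8A.
Offset 11: leading byte 0xD7 = 11010111 → 2-byte char #6 = D7 A0.
Offset 13: leading byte 0xF0 = 11110000 → 4-byte char #7 = F0 A6 B2 AB.
Offset 17: leading byte 0xE7 = 11100111 → 3-byte char #8 = E7 80 9D.
Offset 20: leading byte 0xF0 = 11110000 → 4-byte char #9 = F0 BE BA BD.
Offset 24: leading byte 0xE2 = 11100010 → 3-byte char #10 = E2 96 AF.
Leading byte 0xE2 = 11100010 matches 1110xxxx → 3-byte sequence.
Byte 1: 0xE2 = 11100010, payload 0010 (4 bits).
Byte 2: 0x96 = 10010110 (10xxxxxx ✓), payload 010110.
Byte 3: 0xAF = 10101111 (10xxxxxx ✓), payload 101111.
Concatenate: 0010010110101111 = 0x25AF (16 bits → U+25AF).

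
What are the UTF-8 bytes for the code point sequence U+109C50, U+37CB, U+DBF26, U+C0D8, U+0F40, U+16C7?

U+109C50: 4-byte form → F4 89 B1 90.
U+37CB: 3-byte form → E3 9F 8B.
U+DBF26: 4-byte form → F3 9B BC A6.
U+C0D8: 3-byte form → EC 83 98.
U+0F40: 3-byte form → E0 BD 80.
U+16C7: 3-byte form → E1 9B 87.
Concatenated (20 bytes): F4 89 B1 90 E3 9F 8B F3 9B BC A6 EC 83 98 E0 BD 80 E1 9B 87.

F4 89 B1 90 E3 9F 8B F3 9B BC A6 EC 83 98 E0 BD 80 E1 9B 87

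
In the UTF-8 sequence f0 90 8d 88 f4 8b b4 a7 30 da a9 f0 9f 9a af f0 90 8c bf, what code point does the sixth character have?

U+1033F

Offset 0: leading byte 0xF0 = 11110000 → 4-byte char #1 = F0 90 8D 88.
Offset 4: leading byte 0xF4 = 11110100 → 4-byte char #2 = F4 8B B4 A7.
Offset 8: leading byte 0x30 = 00110000 → 1-byte char #3 = 30.
Offset 9: leading byte 0xDA = 11011010 → 2-byte char #4 = DA A9.
Offset 11: leading byte 0xF0 = 11110000 → 4-byte char #5 = F0 9F 9A AF.
Offset 15: leading byte 0xF0 = 11110000 → 4-byte char #6 = F0 90 8C BF.
Leading byte 0xF0 = 11110000 matches 11110xxx → 4-byte sequence.
Byte 1: 0xF0 = 11110000, payload 000 (3 bits).
Byte 2: 0x90 = 10010000 (10xxxxxx ✓), payload 010000.
Byte 3: 0x8C = 10001100 (10xxxxxx ✓), payload 001100.
Byte 4: 0xBF = 10111111 (10xxxxxx ✓), payload 111111.
Concatenate: 000010000001100111111 = 0x1033F (21 bits → U+1033F).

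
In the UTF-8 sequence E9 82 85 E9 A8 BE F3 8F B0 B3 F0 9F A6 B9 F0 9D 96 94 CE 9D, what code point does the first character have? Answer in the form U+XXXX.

U+9085

Offset 0: leading byte 0xE9 = 11101001 → 3-byte char #1 = E9 82 85.
Leading byte 0xE9 = 11101001 matches 1110xxxx → 3-byte sequence.
Byte 1: 0xE9 = 11101001, payload 1001 (4 bits).
Byte 2: 0x82 = 10000010 (10xxxxxx ✓), payload 000010.
Byte 3: 0x85 = 10000101 (10xxxxxx ✓), payload 000101.
Concatenate: 1001000010000101 = 0x9085 (16 bits → U+9085).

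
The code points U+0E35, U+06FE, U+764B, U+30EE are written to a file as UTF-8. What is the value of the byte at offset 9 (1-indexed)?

1-indexed offset 9 is 0-indexed offset 8.
U+0E35 → 3-byte form E0 B8 B5 at offsets 0–2.
U+06FE → 2-byte form DB BE at offsets 3–4.
U+764B → 3-byte form E7 99 8B at offsets 5–7.
U+30EE → 3-byte form E3 83 AE at offsets 8–10.
Offset 8 falls in char 4's range; it's byte 1 of E3 83 AE = 0xE3.

0xE3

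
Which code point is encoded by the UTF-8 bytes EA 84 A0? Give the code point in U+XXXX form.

Leading byte 0xEA = 11101010 matches 1110xxxx → 3-byte sequence.
Byte 1: 0xEA = 11101010, payload 1010 (4 bits).
Byte 2: 0x84 = 10000100 (10xxxxxx ✓), payload 000100.
Byte 3: 0xA0 = 10100000 (10xxxxxx ✓), payload 100000.
Concatenate: 1010000100100000 = 0xA120 (16 bits → U+A120).

U+A120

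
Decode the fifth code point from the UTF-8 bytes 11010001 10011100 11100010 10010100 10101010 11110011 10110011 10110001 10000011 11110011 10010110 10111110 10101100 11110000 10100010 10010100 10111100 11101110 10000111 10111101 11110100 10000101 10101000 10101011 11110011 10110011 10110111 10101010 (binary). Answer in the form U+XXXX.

U+2253C

Offset 0: leading byte 0xD1 = 11010001 → 2-byte char #1 = D1 9C.
Offset 2: leading byte 0xE2 = 11100010 → 3-byte char #2 = E2 94 AA.
Offset 5: leading byte 0xF3 = 11110011 → 4-byte char #3 = F3 B3 B1 83.
Offset 9: leading byte 0xF3 = 11110011 → 4-byte char #4 = F3 96 BE AC.
Offset 13: leading byte 0xF0 = 11110000 → 4-byte char #5 = F0 A2 94 BC.
Leading byte 0xF0 = 11110000 matches 11110xxx → 4-byte sequence.
Byte 1: 0xF0 = 11110000, payload 000 (3 bits).
Byte 2: 0xA2 = 10100010 (10xxxxxx ✓), payload 100010.
Byte 3: 0x94 = 10010100 (10xxxxxx ✓), payload 010100.
Byte 4: 0xBC = 10111100 (10xxxxxx ✓), payload 111100.
Concatenate: 000100010010100111100 = 0x2253C (21 bits → U+2253C).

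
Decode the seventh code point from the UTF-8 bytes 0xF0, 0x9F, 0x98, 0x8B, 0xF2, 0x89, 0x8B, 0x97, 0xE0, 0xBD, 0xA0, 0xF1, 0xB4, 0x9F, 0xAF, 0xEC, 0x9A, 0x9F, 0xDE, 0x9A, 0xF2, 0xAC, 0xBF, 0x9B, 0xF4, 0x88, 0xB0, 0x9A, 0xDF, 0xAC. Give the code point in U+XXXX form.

U+ACFDB

Offset 0: leading byte 0xF0 = 11110000 → 4-byte char #1 = F0 9F 98 8B.
Offset 4: leading byte 0xF2 = 11110010 → 4-byte char #2 = F2 89 8B 97.
Offset 8: leading byte 0xE0 = 11100000 → 3-byte char #3 = E0 BD A0.
Offset 11: leading byte 0xF1 = 11110001 → 4-byte char #4 = F1 B4 9F AF.
Offset 15: leading byte 0xEC = 11101100 → 3-byte char #5 = EC 9A 9F.
Offset 18: leading byte 0xDE = 11011110 → 2-byte char #6 = DE 9A.
Offset 20: leading byte 0xF2 = 11110010 → 4-byte char #7 = F2 AC BF 9B.
Leading byte 0xF2 = 11110010 matches 11110xxx → 4-byte sequence.
Byte 1: 0xF2 = 11110010, payload 010 (3 bits).
Byte 2: 0xAC = 10101100 (10xxxxxx ✓), payload 101100.
Byte 3: 0xBF = 10111111 (10xxxxxx ✓), payload 111111.
Byte 4: 0x9B = 10011011 (10xxxxxx ✓), payload 011011.
Concatenate: 010101100111111011011 = 0xACFDB (21 bits → U+ACFDB).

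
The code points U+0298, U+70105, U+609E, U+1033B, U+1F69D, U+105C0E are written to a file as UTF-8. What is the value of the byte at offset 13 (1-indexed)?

1-indexed offset 13 is 0-indexed offset 12.
U+0298 → 2-byte form CA 98 at offsets 0–1.
U+70105 → 4-byte form F1 B0 84 85 at offsets 2–5.
U+609E → 3-byte form E6 82 9E at offsets 6–8.
U+1033B → 4-byte form F0 90 8C BB at offsets 9–12.
Offset 12 falls in char 4's range; it's byte 4 of F0 90 8C BB = 0xBB.

0xBB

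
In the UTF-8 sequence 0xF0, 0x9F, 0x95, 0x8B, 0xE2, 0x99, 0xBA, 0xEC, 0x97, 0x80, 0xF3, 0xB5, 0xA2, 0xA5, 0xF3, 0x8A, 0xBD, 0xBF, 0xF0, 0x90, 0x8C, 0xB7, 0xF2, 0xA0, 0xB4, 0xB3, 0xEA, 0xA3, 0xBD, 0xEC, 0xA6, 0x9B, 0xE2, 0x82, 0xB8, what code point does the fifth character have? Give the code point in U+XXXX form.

U+CAF7F

Offset 0: leading byte 0xF0 = 11110000 → 4-byte char #1 = F0 9F 95 8B.
Offset 4: leading byte 0xE2 = 11100010 → 3-byte char #2 = E2 99 BA.
Offset 7: leading byte 0xEC = 11101100 → 3-byte char #3 = EC 97 80.
Offset 10: leading byte 0xF3 = 11110011 → 4-byte char #4 = F3 B5 A2 A5.
Offset 14: leading byte 0xF3 = 11110011 → 4-byte char #5 = F3 8A BD BF.
Leading byte 0xF3 = 11110011 matches 11110xxx → 4-byte sequence.
Byte 1: 0xF3 = 11110011, payload 011 (3 bits).
Byte 2: 0x8A = 10001010 (10xxxxxx ✓), payload 001010.
Byte 3: 0xBD = 10111101 (10xxxxxx ✓), payload 111101.
Byte 4: 0xBF = 10111111 (10xxxxxx ✓), payload 111111.
Concatenate: 011001010111101111111 = 0xCAF7F (21 bits → U+CAF7F).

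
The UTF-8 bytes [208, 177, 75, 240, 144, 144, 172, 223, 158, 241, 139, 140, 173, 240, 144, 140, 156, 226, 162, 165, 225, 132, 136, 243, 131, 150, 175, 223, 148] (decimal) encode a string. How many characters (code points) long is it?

10

Byte at offset 0: 0xD0 = 11010000 → 2-byte char (#1). Advance 2.
Byte at offset 2: 0x4B = 01001011 → 1-byte char (#2). Advance 1.
Byte at offset 3: 0xF0 = 11110000 → 4-byte char (#3). Advance 4.
Byte at offset 7: 0xDF = 11011111 → 2-byte char (#4). Advance 2.
Byte at offset 9: 0xF1 = 11110001 → 4-byte char (#5). Advance 4.
Byte at offset 13: 0xF0 = 11110000 → 4-byte char (#6). Advance 4.
Byte at offset 17: 0xE2 = 11100010 → 3-byte char (#7). Advance 3.
Byte at offset 20: 0xE1 = 11100001 → 3-byte char (#8). Advance 3.
Byte at offset 23: 0xF3 = 11110011 → 4-byte char (#9). Advance 4.
Byte at offset 27: 0xDF = 11011111 → 2-byte char (#10). Advance 2.
Reached end at offset 29 after 10 code points.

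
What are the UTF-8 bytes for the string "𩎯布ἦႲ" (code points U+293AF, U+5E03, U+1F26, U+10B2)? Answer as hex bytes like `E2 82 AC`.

F0 A9 8E AF E5 B8 83 E1 BC A6 E1 82 B2

U+293AF: 4-byte form → F0 A9 8E AF.
U+5E03: 3-byte form → E5 B8 83.
U+1F26: 3-byte form → E1 BC A6.
U+10B2: 3-byte form → E1 82 B2.
Concatenated (13 bytes): F0 A9 8E AF E5 B8 83 E1 BC A6 E1 82 B2.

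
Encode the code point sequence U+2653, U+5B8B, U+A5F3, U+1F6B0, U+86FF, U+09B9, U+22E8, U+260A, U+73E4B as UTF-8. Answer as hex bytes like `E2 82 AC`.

U+2653: 3-byte form → E2 99 93.
U+5B8B: 3-byte form → E5 AE 8B.
U+A5F3: 3-byte form → EA 97 B3.
U+1F6B0: 4-byte form → F0 9F 9A B0.
U+86FF: 3-byte form → E8 9B BF.
U+09B9: 3-byte form → E0 A6 B9.
U+22E8: 3-byte form → E2 8B A8.
U+260A: 3-byte form → E2 98 8A.
U+73E4B: 4-byte form → F1 B3 B9 8B.
Concatenated (29 bytes): E2 99 93 E5 AE 8B EA 97 B3 F0 9F 9A B0 E8 9B BF E0 A6 B9 E2 8B A8 E2 98 8A F1 B3 B9 8B.

E2 99 93 E5 AE 8B EA 97 B3 F0 9F 9A B0 E8 9B BF E0 A6 B9 E2 8B A8 E2 98 8A F1 B3 B9 8B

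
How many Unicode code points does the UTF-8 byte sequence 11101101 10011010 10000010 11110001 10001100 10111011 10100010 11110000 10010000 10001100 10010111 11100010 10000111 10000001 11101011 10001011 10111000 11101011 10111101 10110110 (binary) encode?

Byte at offset 0: 0xED = 11101101 → 3-byte char (#1). Advance 3.
Byte at offset 3: 0xF1 = 11110001 → 4-byte char (#2). Advance 4.
Byte at offset 7: 0xF0 = 11110000 → 4-byte char (#3). Advance 4.
Byte at offset 11: 0xE2 = 11100010 → 3-byte char (#4). Advance 3.
Byte at offset 14: 0xEB = 11101011 → 3-byte char (#5). Advance 3.
Byte at offset 17: 0xEB = 11101011 → 3-byte char (#6). Advance 3.
Reached end at offset 20 after 6 code points.

6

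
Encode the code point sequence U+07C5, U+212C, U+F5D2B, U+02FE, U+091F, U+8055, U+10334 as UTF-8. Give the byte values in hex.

DF 85 E2 84 AC F3 B5 B4 AB CB BE E0 A4 9F E8 81 95 F0 90 8C B4

U+07C5: 2-byte form → DF 85.
U+212C: 3-byte form → E2 84 AC.
U+F5D2B: 4-byte form → F3 B5 B4 AB.
U+02FE: 2-byte form → CB BE.
U+091F: 3-byte form → E0 A4 9F.
U+8055: 3-byte form → E8 81 95.
U+10334: 4-byte form → F0 90 8C B4.
Concatenated (21 bytes): DF 85 E2 84 AC F3 B5 B4 AB CB BE E0 A4 9F E8 81 95 F0 90 8C B4.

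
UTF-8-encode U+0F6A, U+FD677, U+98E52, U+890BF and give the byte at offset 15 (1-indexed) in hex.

1-indexed offset 15 is 0-indexed offset 14.
U+0F6A → 3-byte form E0 BD AA at offsets 0–2.
U+FD677 → 4-byte form F3 BD 99 B7 at offsets 3–6.
U+98E52 → 4-byte form F2 98 B9 92 at offsets 7–10.
U+890BF → 4-byte form F2 89 82 BF at offsets 11–14.
Offset 14 falls in char 4's range; it's byte 4 of F2 89 82 BF = 0xBF.

0xBF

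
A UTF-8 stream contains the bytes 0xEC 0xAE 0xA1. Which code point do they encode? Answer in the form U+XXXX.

U+CBA1

Leading byte 0xEC = 11101100 matches 1110xxxx → 3-byte sequence.
Byte 1: 0xEC = 11101100, payload 1100 (4 bits).
Byte 2: 0xAE = 10101110 (10xxxxxx ✓), payload 101110.
Byte 3: 0xA1 = 10100001 (10xxxxxx ✓), payload 100001.
Concatenate: 1100101110100001 = 0xCBA1 (16 bits → U+CBA1).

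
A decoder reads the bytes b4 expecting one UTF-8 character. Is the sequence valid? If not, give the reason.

invalid (continuation byte with no leading byte)

Byte 0xB4 = 10110100 has the form 10xxxxxx — a continuation byte — but there is no preceding leading byte.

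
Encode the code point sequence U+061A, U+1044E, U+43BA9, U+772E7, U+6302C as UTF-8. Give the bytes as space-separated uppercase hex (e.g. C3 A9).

U+061A: 2-byte form → D8 9A.
U+1044E: 4-byte form → F0 90 91 8E.
U+43BA9: 4-byte form → F1 83 AE A9.
U+772E7: 4-byte form → F1 B7 8B A7.
U+6302C: 4-byte form → F1 A3 80 AC.
Concatenated (18 bytes): D8 9A F0 90 91 8E F1 83 AE A9 F1 B7 8B A7 F1 A3 80 AC.

D8 9A F0 90 91 8E F1 83 AE A9 F1 B7 8B A7 F1 A3 80 AC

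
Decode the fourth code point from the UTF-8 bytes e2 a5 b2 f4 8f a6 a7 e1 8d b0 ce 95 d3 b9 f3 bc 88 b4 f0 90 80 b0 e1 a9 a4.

Offset 0: leading byte 0xE2 = 11100010 → 3-byte char #1 = E2 A5 B2.
Offset 3: leading byte 0xF4 = 11110100 → 4-byte char #2 = F4 8F A6 A7.
Offset 7: leading byte 0xE1 = 11100001 → 3-byte char #3 = E1 8D B0.
Offset 10: leading byte 0xCE = 11001110 → 2-byte char #4 = CE 95.
Leading byte 0xCE = 11001110 matches 110xxxxx → 2-byte sequence.
Byte 1: 0xCE = 11001110, payload 01110 (5 bits).
Byte 2: 0x95 = 10010101 (10xxxxxx ✓), payload 010101.
Concatenate: 01110010101 = 0x395 (11 bits → U+0395).

U+0395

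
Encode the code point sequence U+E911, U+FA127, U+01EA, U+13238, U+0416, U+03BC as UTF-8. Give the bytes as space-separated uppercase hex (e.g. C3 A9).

U+E911: 3-byte form → EE A4 91.
U+FA127: 4-byte form → F3 BA 84 A7.
U+01EA: 2-byte form → C7 AA.
U+13238: 4-byte form → F0 93 88 B8.
U+0416: 2-byte form → D0 96.
U+03BC: 2-byte form → CE BC.
Concatenated (17 bytes): EE A4 91 F3 BA 84 A7 C7 AA F0 93 88 B8 D0 96 CE BC.

EE A4 91 F3 BA 84 A7 C7 AA F0 93 88 B8 D0 96 CE BC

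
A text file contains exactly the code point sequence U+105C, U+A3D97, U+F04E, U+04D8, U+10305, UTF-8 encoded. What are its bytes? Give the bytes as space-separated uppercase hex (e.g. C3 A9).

U+105C: 3-byte form → E1 81 9C.
U+A3D97: 4-byte form → F2 A3 B6 97.
U+F04E: 3-byte form → EF 81 8E.
U+04D8: 2-byte form → D3 98.
U+10305: 4-byte form → F0 90 8C 85.
Concatenated (16 bytes): E1 81 9C F2 A3 B6 97 EF 81 8E D3 98 F0 90 8C 85.

E1 81 9C F2 A3 B6 97 EF 81 8E D3 98 F0 90 8C 85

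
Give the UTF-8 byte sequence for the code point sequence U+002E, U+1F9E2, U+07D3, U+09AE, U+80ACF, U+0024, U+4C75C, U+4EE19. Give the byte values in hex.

2E F0 9F A7 A2 DF 93 E0 A6 AE F2 80 AB 8F 24 F1 8C 9D 9C F1 8E B8 99

U+002E: 1-byte form → 2E.
U+1F9E2: 4-byte form → F0 9F A7 A2.
U+07D3: 2-byte form → DF 93.
U+09AE: 3-byte form → E0 A6 AE.
U+80ACF: 4-byte form → F2 80 AB 8F.
U+0024: 1-byte form → 24.
U+4C75C: 4-byte form → F1 8C 9D 9C.
U+4EE19: 4-byte form → F1 8E B8 99.
Concatenated (23 bytes): 2E F0 9F A7 A2 DF 93 E0 A6 AE F2 80 AB 8F 24 F1 8C 9D 9C F1 8E B8 99.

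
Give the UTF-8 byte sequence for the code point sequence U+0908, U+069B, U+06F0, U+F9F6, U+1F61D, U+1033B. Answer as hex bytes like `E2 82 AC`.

E0 A4 88 DA 9B DB B0 EF A7 B6 F0 9F 98 9D F0 90 8C BB

U+0908: 3-byte form → E0 A4 88.
U+069B: 2-byte form → DA 9B.
U+06F0: 2-byte form → DB B0.
U+F9F6: 3-byte form → EF A7 B6.
U+1F61D: 4-byte form → F0 9F 98 9D.
U+1033B: 4-byte form → F0 90 8C BB.
Concatenated (18 bytes): E0 A4 88 DA 9B DB B0 EF A7 B6 F0 9F 98 9D F0 90 8C BB.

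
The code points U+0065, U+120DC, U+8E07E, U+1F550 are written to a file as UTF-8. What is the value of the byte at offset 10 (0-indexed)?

0x9F

U+0065 → 1-byte form 65 at offsets 0–0.
U+120DC → 4-byte form F0 92 83 9C at offsets 1–4.
U+8E07E → 4-byte form F2 8E 81 BE at offsets 5–8.
U+1F550 → 4-byte form F0 9F 95 90 at offsets 9–12.
Offset 10 falls in char 4's range; it's byte 2 of F0 9F 95 90 = 0x9F.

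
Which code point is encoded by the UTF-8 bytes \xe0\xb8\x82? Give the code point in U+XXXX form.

U+0E02

Leading byte 0xE0 = 11100000 matches 1110xxxx → 3-byte sequence.
Byte 1: 0xE0 = 11100000, payload 0000 (4 bits).
Byte 2: 0xB8 = 10111000 (10xxxxxx ✓), payload 111000.
Byte 3: 0x82 = 10000010 (10xxxxxx ✓), payload 000010.
Concatenate: 0000111000000010 = 0xE02 (16 bits → U+0E02).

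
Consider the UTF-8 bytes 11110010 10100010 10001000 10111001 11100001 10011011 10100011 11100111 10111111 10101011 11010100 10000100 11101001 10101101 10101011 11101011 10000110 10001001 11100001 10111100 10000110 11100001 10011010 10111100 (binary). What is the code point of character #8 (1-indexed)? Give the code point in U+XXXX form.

U+16BC

Offset 0: leading byte 0xF2 = 11110010 → 4-byte char #1 = F2 A2 88 B9.
Offset 4: leading byte 0xE1 = 11100001 → 3-byte char #2 = E1 9B A3.
Offset 7: leading byte 0xE7 = 11100111 → 3-byte char #3 = E7 BF AB.
Offset 10: leading byte 0xD4 = 11010100 → 2-byte char #4 = D4 84.
Offset 12: leading byte 0xE9 = 11101001 → 3-byte char #5 = E9 AD AB.
Offset 15: leading byte 0xEB = 11101011 → 3-byte char #6 = EB 86 89.
Offset 18: leading byte 0xE1 = 11100001 → 3-byte char #7 = E1 BC 86.
Offset 21: leading byte 0xE1 = 11100001 → 3-byte char #8 = E1 9A BC.
Leading byte 0xE1 = 11100001 matches 1110xxxx → 3-byte sequence.
Byte 1: 0xE1 = 11100001, payload 0001 (4 bits).
Byte 2: 0x9A = 10011010 (10xxxxxx ✓), payload 011010.
Byte 3: 0xBC = 10111100 (10xxxxxx ✓), payload 111100.
Concatenate: 0001011010111100 = 0x16BC (16 bits → U+16BC).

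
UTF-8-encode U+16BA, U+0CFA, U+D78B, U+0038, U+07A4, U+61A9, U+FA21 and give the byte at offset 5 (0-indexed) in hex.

U+16BA → 3-byte form E1 9A BA at offsets 0–2.
U+0CFA → 3-byte form E0 B3 BA at offsets 3–5.
Offset 5 falls in char 2's range; it's byte 3 of E0 B3 BA = 0xBA.

0xBA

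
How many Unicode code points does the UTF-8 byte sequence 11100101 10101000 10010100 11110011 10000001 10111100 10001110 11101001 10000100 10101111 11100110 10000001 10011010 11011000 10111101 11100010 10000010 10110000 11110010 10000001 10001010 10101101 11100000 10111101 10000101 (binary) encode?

8

Byte at offset 0: 0xE5 = 11100101 → 3-byte char (#1). Advance 3.
Byte at offset 3: 0xF3 = 11110011 → 4-byte char (#2). Advance 4.
Byte at offset 7: 0xE9 = 11101001 → 3-byte char (#3). Advance 3.
Byte at offset 10: 0xE6 = 11100110 → 3-byte char (#4). Advance 3.
Byte at offset 13: 0xD8 = 11011000 → 2-byte char (#5). Advance 2.
Byte at offset 15: 0xE2 = 11100010 → 3-byte char (#6). Advance 3.
Byte at offset 18: 0xF2 = 11110010 → 4-byte char (#7). Advance 4.
Byte at offset 22: 0xE0 = 11100000 → 3-byte char (#8). Advance 3.
Reached end at offset 25 after 8 code points.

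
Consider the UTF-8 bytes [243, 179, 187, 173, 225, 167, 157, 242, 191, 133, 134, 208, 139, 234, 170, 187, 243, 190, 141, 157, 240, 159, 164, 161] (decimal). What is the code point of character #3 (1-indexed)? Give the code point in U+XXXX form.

U+BF146

Offset 0: leading byte 0xF3 = 11110011 → 4-byte char #1 = F3 B3 BB AD.
Offset 4: leading byte 0xE1 = 11100001 → 3-byte char #2 = E1 A7 9D.
Offset 7: leading byte 0xF2 = 11110010 → 4-byte char #3 = F2 BF 85 86.
Leading byte 0xF2 = 11110010 matches 11110xxx → 4-byte sequence.
Byte 1: 0xF2 = 11110010, payload 010 (3 bits).
Byte 2: 0xBF = 10111111 (10xxxxxx ✓), payload 111111.
Byte 3: 0x85 = 10000101 (10xxxxxx ✓), payload 000101.
Byte 4: 0x86 = 10000110 (10xxxxxx ✓), payload 000110.
Concatenate: 010111111000101000110 = 0xBF146 (21 bits → U+BF146).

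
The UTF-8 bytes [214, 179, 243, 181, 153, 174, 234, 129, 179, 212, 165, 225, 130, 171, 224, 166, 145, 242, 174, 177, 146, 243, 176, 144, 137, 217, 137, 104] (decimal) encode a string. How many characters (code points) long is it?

10

Byte at offset 0: 0xD6 = 11010110 → 2-byte char (#1). Advance 2.
Byte at offset 2: 0xF3 = 11110011 → 4-byte char (#2). Advance 4.
Byte at offset 6: 0xEA = 11101010 → 3-byte char (#3). Advance 3.
Byte at offset 9: 0xD4 = 11010100 → 2-byte char (#4). Advance 2.
Byte at offset 11: 0xE1 = 11100001 → 3-byte char (#5). Advance 3.
Byte at offset 14: 0xE0 = 11100000 → 3-byte char (#6). Advance 3.
Byte at offset 17: 0xF2 = 11110010 → 4-byte char (#7). Advance 4.
Byte at offset 21: 0xF3 = 11110011 → 4-byte char (#8). Advance 4.
Byte at offset 25: 0xD9 = 11011001 → 2-byte char (#9). Advance 2.
Byte at offset 27: 0x68 = 01101000 → 1-byte char (#10). Advance 1.
Reached end at offset 28 after 10 code points.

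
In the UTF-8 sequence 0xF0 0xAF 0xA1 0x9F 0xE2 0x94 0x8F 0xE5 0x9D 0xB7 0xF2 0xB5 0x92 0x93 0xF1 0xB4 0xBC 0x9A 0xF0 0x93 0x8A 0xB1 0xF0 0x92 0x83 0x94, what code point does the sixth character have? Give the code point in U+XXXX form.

U+132B1

Offset 0: leading byte 0xF0 = 11110000 → 4-byte char #1 = F0 AF A1 9F.
Offset 4: leading byte 0xE2 = 11100010 → 3-byte char #2 = E2 94 8F.
Offset 7: leading byte 0xE5 = 11100101 → 3-byte char #3 = E5 9D B7.
Offset 10: leading byte 0xF2 = 11110010 → 4-byte char #4 = F2 B5 92 93.
Offset 14: leading byte 0xF1 = 11110001 → 4-byte char #5 = F1 B4 BC 9A.
Offset 18: leading byte 0xF0 = 11110000 → 4-byte char #6 = F0 93 8A B1.
Leading byte 0xF0 = 11110000 matches 11110xxx → 4-byte sequence.
Byte 1: 0xF0 = 11110000, payload 000 (3 bits).
Byte 2: 0x93 = 10010011 (10xxxxxx ✓), payload 010011.
Byte 3: 0x8A = 10001010 (10xxxxxx ✓), payload 001010.
Byte 4: 0xB1 = 10110001 (10xxxxxx ✓), payload 110001.
Concatenate: 000010011001010110001 = 0x132B1 (21 bits → U+132B1).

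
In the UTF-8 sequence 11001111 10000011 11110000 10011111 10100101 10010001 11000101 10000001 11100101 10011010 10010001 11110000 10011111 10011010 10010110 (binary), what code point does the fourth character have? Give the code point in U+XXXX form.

U+5691

Offset 0: leading byte 0xCF = 11001111 → 2-byte char #1 = CF 83.
Offset 2: leading byte 0xF0 = 11110000 → 4-byte char #2 = F0 9F A5 91.
Offset 6: leading byte 0xC5 = 11000101 → 2-byte char #3 = C5 81.
Offset 8: leading byte 0xE5 = 11100101 → 3-byte char #4 = E5 9A 91.
Leading byte 0xE5 = 11100101 matches 1110xxxx → 3-byte sequence.
Byte 1: 0xE5 = 11100101, payload 0101 (4 bits).
Byte 2: 0x9A = 10011010 (10xxxxxx ✓), payload 011010.
Byte 3: 0x91 = 10010001 (10xxxxxx ✓), payload 010001.
Concatenate: 0101011010010001 = 0x5691 (16 bits → U+5691).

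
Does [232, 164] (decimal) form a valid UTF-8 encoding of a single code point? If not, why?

Leading byte 0xE8 = 11101000 → 3-byte form, but only 2 bytes are present.

invalid (sequence truncated)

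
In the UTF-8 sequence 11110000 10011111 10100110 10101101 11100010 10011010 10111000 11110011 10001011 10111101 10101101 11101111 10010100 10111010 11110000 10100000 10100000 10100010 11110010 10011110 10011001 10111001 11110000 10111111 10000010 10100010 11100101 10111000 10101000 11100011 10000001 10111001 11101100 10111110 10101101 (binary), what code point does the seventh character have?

U+3F0A2

Offset 0: leading byte 0xF0 = 11110000 → 4-byte char #1 = F0 9F A6 AD.
Offset 4: leading byte 0xE2 = 11100010 → 3-byte char #2 = E2 9A B8.
Offset 7: leading byte 0xF3 = 11110011 → 4-byte char #3 = F3 8B BD AD.
Offset 11: leading byte 0xEF = 11101111 → 3-byte char #4 = EF 94 BA.
Offset 14: leading byte 0xF0 = 11110000 → 4-byte char #5 = F0 A0 A0 A2.
Offset 18: leading byte 0xF2 = 11110010 → 4-byte char #6 = F2 9E 99 B9.
Offset 22: leading byte 0xF0 = 11110000 → 4-byte char #7 = F0 BF 82 A2.
Leading byte 0xF0 = 11110000 matches 11110xxx → 4-byte sequence.
Byte 1: 0xF0 = 11110000, payload 000 (3 bits).
Byte 2: 0xBF = 10111111 (10xxxxxx ✓), payload 111111.
Byte 3: 0x82 = 10000010 (10xxxxxx ✓), payload 000010.
Byte 4: 0xA2 = 10100010 (10xxxxxx ✓), payload 100010.
Concatenate: 000111111000010100010 = 0x3F0A2 (21 bits → U+3F0A2).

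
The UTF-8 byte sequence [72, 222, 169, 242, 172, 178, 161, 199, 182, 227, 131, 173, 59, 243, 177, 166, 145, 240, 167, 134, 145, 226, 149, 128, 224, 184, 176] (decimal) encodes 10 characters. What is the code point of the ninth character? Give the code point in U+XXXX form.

U+2540

Offset 0: leading byte 0x48 = 01001000 → 1-byte char #1 = 48.
Offset 1: leading byte 0xDE = 11011110 → 2-byte char #2 = DE A9.
Offset 3: leading byte 0xF2 = 11110010 → 4-byte char #3 = F2 AC B2 A1.
Offset 7: leading byte 0xC7 = 11000111 → 2-byte char #4 = C7 B6.
Offset 9: leading byte 0xE3 = 11100011 → 3-byte char #5 = E3 83 AD.
Offset 12: leading byte 0x3B = 00111011 → 1-byte char #6 = 3B.
Offset 13: leading byte 0xF3 = 11110011 → 4-byte char #7 = F3 B1 A6 91.
Offset 17: leading byte 0xF0 = 11110000 → 4-byte char #8 = F0 A7 86 91.
Offset 21: leading byte 0xE2 = 11100010 → 3-byte char #9 = E2 95 80.
Leading byte 0xE2 = 11100010 matches 1110xxxx → 3-byte sequence.
Byte 1: 0xE2 = 11100010, payload 0010 (4 bits).
Byte 2: 0x95 = 10010101 (10xxxxxx ✓), payload 010101.
Byte 3: 0x80 = 10000000 (10xxxxxx ✓), payload 000000.
Concatenate: 0010010101000000 = 0x2540 (16 bits → U+2540).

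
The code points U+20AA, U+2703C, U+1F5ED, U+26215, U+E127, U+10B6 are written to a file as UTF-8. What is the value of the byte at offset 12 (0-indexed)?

U+20AA → 3-byte form E2 82 AA at offsets 0–2.
U+2703C → 4-byte form F0 A7 80 BC at offsets 3–6.
U+1F5ED → 4-byte form F0 9F 97 AD at offsets 7–10.
U+26215 → 4-byte form F0 A6 88 95 at offsets 11–14.
Offset 12 falls in char 4's range; it's byte 2 of F0 A6 88 95 = 0xA6.

0xA6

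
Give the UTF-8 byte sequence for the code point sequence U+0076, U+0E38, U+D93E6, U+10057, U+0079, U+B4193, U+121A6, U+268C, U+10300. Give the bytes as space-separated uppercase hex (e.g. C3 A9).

U+0076: 1-byte form → 76.
U+0E38: 3-byte form → E0 B8 B8.
U+D93E6: 4-byte form → F3 99 8F A6.
U+10057: 4-byte form → F0 90 81 97.
U+0079: 1-byte form → 79.
U+B4193: 4-byte form → F2 B4 86 93.
U+121A6: 4-byte form → F0 92 86 A6.
U+268C: 3-byte form → E2 9A 8C.
U+10300: 4-byte form → F0 90 8C 80.
Concatenated (28 bytes): 76 E0 B8 B8 F3 99 8F A6 F0 90 81 97 79 F2 B4 86 93 F0 92 86 A6 E2 9A 8C F0 90 8C 80.

76 E0 B8 B8 F3 99 8F A6 F0 90 81 97 79 F2 B4 86 93 F0 92 86 A6 E2 9A 8C F0 90 8C 80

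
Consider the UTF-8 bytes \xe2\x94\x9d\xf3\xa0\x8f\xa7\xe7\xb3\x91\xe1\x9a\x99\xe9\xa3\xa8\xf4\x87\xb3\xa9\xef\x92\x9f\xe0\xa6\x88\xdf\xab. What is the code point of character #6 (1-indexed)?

U+107CE9

Offset 0: leading byte 0xE2 = 11100010 → 3-byte char #1 = E2 94 9D.
Offset 3: leading byte 0xF3 = 11110011 → 4-byte char #2 = F3 A0 8F A7.
Offset 7: leading byte 0xE7 = 11100111 → 3-byte char #3 = E7 B3 91.
Offset 10: leading byte 0xE1 = 11100001 → 3-byte char #4 = E1 9A 99.
Offset 13: leading byte 0xE9 = 11101001 → 3-byte char #5 = E9 A3 A8.
Offset 16: leading byte 0xF4 = 11110100 → 4-byte char #6 = F4 87 B3 A9.
Leading byte 0xF4 = 11110100 matches 11110xxx → 4-byte sequence.
Byte 1: 0xF4 = 11110100, payload 100 (3 bits).
Byte 2: 0x87 = 10000111 (10xxxxxx ✓), payload 000111.
Byte 3: 0xB3 = 10110011 (10xxxxxx ✓), payload 110011.
Byte 4: 0xA9 = 10101001 (10xxxxxx ✓), payload 101001.
Concatenate: 100000111110011101001 = 0x107CE9 (21 bits → U+107CE9).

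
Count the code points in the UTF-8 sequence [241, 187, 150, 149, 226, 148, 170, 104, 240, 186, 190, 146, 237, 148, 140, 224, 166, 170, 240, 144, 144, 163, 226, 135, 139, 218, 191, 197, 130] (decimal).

10

Byte at offset 0: 0xF1 = 11110001 → 4-byte char (#1). Advance 4.
Byte at offset 4: 0xE2 = 11100010 → 3-byte char (#2). Advance 3.
Byte at offset 7: 0x68 = 01101000 → 1-byte char (#3). Advance 1.
Byte at offset 8: 0xF0 = 11110000 → 4-byte char (#4). Advance 4.
Byte at offset 12: 0xED = 11101101 → 3-byte char (#5). Advance 3.
Byte at offset 15: 0xE0 = 11100000 → 3-byte char (#6). Advance 3.
Byte at offset 18: 0xF0 = 11110000 → 4-byte char (#7). Advance 4.
Byte at offset 22: 0xE2 = 11100010 → 3-byte char (#8). Advance 3.
Byte at offset 25: 0xDA = 11011010 → 2-byte char (#9). Advance 2.
Byte at offset 27: 0xC5 = 11000101 → 2-byte char (#10). Advance 2.
Reached end at offset 29 after 10 code points.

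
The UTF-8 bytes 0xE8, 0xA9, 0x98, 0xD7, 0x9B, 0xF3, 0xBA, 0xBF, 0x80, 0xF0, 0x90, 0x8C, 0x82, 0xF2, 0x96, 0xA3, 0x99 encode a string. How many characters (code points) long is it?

5

Byte at offset 0: 0xE8 = 11101000 → 3-byte char (#1). Advance 3.
Byte at offset 3: 0xD7 = 11010111 → 2-byte char (#2). Advance 2.
Byte at offset 5: 0xF3 = 11110011 → 4-byte char (#3). Advance 4.
Byte at offset 9: 0xF0 = 11110000 → 4-byte char (#4). Advance 4.
Byte at offset 13: 0xF2 = 11110010 → 4-byte char (#5). Advance 4.
Reached end at offset 17 after 5 code points.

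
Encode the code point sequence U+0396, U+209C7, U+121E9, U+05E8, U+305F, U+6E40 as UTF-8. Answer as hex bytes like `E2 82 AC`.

CE 96 F0 A0 A7 87 F0 92 87 A9 D7 A8 E3 81 9F E6 B9 80

U+0396: 2-byte form → CE 96.
U+209C7: 4-byte form → F0 A0 A7 87.
U+121E9: 4-byte form → F0 92 87 A9.
U+05E8: 2-byte form → D7 A8.
U+305F: 3-byte form → E3 81 9F.
U+6E40: 3-byte form → E6 B9 80.
Concatenated (18 bytes): CE 96 F0 A0 A7 87 F0 92 87 A9 D7 A8 E3 81 9F E6 B9 80.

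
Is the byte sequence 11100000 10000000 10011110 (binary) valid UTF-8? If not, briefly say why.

Leading byte 0xE0 = 11100000 → 3-byte form.
Continuation bytes all match 10xxxxxx. Payload decodes to 0x1E.
But 0x1E < 0x800, the minimum for a 3-byte sequence — this is an overlong encoding.

invalid (overlong encoding)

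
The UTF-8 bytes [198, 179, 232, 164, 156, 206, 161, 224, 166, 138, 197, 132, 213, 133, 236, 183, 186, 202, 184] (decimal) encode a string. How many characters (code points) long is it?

8

Byte at offset 0: 0xC6 = 11000110 → 2-byte char (#1). Advance 2.
Byte at offset 2: 0xE8 = 11101000 → 3-byte char (#2). Advance 3.
Byte at offset 5: 0xCE = 11001110 → 2-byte char (#3). Advance 2.
Byte at offset 7: 0xE0 = 11100000 → 3-byte char (#4). Advance 3.
Byte at offset 10: 0xC5 = 11000101 → 2-byte char (#5). Advance 2.
Byte at offset 12: 0xD5 = 11010101 → 2-byte char (#6). Advance 2.
Byte at offset 14: 0xEC = 11101100 → 3-byte char (#7). Advance 3.
Byte at offset 17: 0xCA = 11001010 → 2-byte char (#8). Advance 2.
Reached end at offset 19 after 8 code points.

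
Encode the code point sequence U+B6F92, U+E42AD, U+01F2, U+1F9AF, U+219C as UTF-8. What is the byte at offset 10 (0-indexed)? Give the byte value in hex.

U+B6F92 → 4-byte form F2 B6 BE 92 at offsets 0–3.
U+E42AD → 4-byte form F3 A4 8A AD at offsets 4–7.
U+01F2 → 2-byte form C7 B2 at offsets 8–9.
U+1F9AF → 4-byte form F0 9F A6 AF at offsets 10–13.
Offset 10 falls in char 4's range; it's byte 1 of F0 9F A6 AF = 0xF0.

0xF0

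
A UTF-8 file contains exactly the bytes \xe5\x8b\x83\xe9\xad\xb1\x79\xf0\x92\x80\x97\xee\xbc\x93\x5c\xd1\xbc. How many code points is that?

Byte at offset 0: 0xE5 = 11100101 → 3-byte char (#1). Advance 3.
Byte at offset 3: 0xE9 = 11101001 → 3-byte char (#2). Advance 3.
Byte at offset 6: 0x79 = 01111001 → 1-byte char (#3). Advance 1.
Byte at offset 7: 0xF0 = 11110000 → 4-byte char (#4). Advance 4.
Byte at offset 11: 0xEE = 11101110 → 3-byte char (#5). Advance 3.
Byte at offset 14: 0x5C = 01011100 → 1-byte char (#6). Advance 1.
Byte at offset 15: 0xD1 = 11010001 → 2-byte char (#7). Advance 2.
Reached end at offset 17 after 7 code points.

7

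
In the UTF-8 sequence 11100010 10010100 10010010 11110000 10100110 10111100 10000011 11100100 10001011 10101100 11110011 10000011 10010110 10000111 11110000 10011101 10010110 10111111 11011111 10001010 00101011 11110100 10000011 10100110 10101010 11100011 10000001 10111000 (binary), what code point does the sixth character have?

Offset 0: leading byte 0xE2 = 11100010 → 3-byte char #1 = E2 94 92.
Offset 3: leading byte 0xF0 = 11110000 → 4-byte char #2 = F0 A6 BC 83.
Offset 7: leading byte 0xE4 = 11100100 → 3-byte char #3 = E4 8B AC.
Offset 10: leading byte 0xF3 = 11110011 → 4-byte char #4 = F3 83 96 87.
Offset 14: leading byte 0xF0 = 11110000 → 4-byte char #5 = F0 9D 96 BF.
Offset 18: leading byte 0xDF = 11011111 → 2-byte char #6 = DF 8A.
Leading byte 0xDF = 11011111 matches 110xxxxx → 2-byte sequence.
Byte 1: 0xDF = 11011111, payload 11111 (5 bits).
Byte 2: 0x8A = 10001010 (10xxxxxx ✓), payload 001010.
Concatenate: 11111001010 = 0x7CA (11 bits → U+07CA).

U+07CA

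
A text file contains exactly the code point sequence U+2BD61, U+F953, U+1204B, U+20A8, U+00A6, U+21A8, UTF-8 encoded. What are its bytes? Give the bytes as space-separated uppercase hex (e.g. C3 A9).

U+2BD61: 4-byte form → F0 AB B5 A1.
U+F953: 3-byte form → EF A5 93.
U+1204B: 4-byte form → F0 92 81 8B.
U+20A8: 3-byte form → E2 82 A8.
U+00A6: 2-byte form → C2 A6.
U+21A8: 3-byte form → E2 86 A8.
Concatenated (19 bytes): F0 AB B5 A1 EF A5 93 F0 92 81 8B E2 82 A8 C2 A6 E2 86 A8.

F0 AB B5 A1 EF A5 93 F0 92 81 8B E2 82 A8 C2 A6 E2 86 A8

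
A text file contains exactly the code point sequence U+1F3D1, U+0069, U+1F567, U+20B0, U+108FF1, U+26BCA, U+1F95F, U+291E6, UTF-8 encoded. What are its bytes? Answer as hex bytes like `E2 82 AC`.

U+1F3D1: 4-byte form → F0 9F 8F 91.
U+0069: 1-byte form → 69.
U+1F567: 4-byte form → F0 9F 95 A7.
U+20B0: 3-byte form → E2 82 B0.
U+108FF1: 4-byte form → F4 88 BF B1.
U+26BCA: 4-byte form → F0 A6 AF 8A.
U+1F95F: 4-byte form → F0 9F A5 9F.
U+291E6: 4-byte form → F0 A9 87 A6.
Concatenated (28 bytes): F0 9F 8F 91 69 F0 9F 95 A7 E2 82 B0 F4 88 BF B1 F0 A6 AF 8A F0 9F A5 9F F0 A9 87 A6.

F0 9F 8F 91 69 F0 9F 95 A7 E2 82 B0 F4 88 BF B1 F0 A6 AF 8A F0 9F A5 9F F0 A9 87 A6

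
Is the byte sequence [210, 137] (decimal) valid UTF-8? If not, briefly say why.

valid

Leading byte 0xD2 = 11010010 → 2-byte form.
Continuation bytes 0x89=10001001 all match 10xxxxxx.
Decoded value 0x489 is ≥ 0x80 (shortest form) and not a surrogate.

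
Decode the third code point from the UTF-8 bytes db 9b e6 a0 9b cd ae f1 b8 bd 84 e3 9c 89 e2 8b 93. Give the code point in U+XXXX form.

Offset 0: leading byte 0xDB = 11011011 → 2-byte char #1 = DB 9B.
Offset 2: leading byte 0xE6 = 11100110 → 3-byte char #2 = E6 A0 9B.
Offset 5: leading byte 0xCD = 11001101 → 2-byte char #3 = CD AE.
Leading byte 0xCD = 11001101 matches 110xxxxx → 2-byte sequence.
Byte 1: 0xCD = 11001101, payload 01101 (5 bits).
Byte 2: 0xAE = 10101110 (10xxxxxx ✓), payload 101110.
Concatenate: 01101101110 = 0x36E (11 bits → U+036E).

U+036E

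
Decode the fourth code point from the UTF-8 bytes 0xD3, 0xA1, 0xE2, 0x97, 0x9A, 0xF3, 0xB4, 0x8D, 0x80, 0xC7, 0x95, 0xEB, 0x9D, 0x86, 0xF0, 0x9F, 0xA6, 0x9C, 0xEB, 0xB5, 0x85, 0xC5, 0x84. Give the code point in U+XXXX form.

Offset 0: leading byte 0xD3 = 11010011 → 2-byte char #1 = D3 A1.
Offset 2: leading byte 0xE2 = 11100010 → 3-byte char #2 = E2 97 9A.
Offset 5: leading byte 0xF3 = 11110011 → 4-byte char #3 = F3 B4 8D 80.
Offset 9: leading byte 0xC7 = 11000111 → 2-byte char #4 = C7 95.
Leading byte 0xC7 = 11000111 matches 110xxxxx → 2-byte sequence.
Byte 1: 0xC7 = 11000111, payload 00111 (5 bits).
Byte 2: 0x95 = 10010101 (10xxxxxx ✓), payload 010101.
Concatenate: 00111010101 = 0x1D5 (11 bits → U+01D5).

U+01D5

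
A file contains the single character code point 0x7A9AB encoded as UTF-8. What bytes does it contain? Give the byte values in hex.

U+7A9AB = 0x7A9AB = 502187 decimal. In range U+10000–U+10FFFF → 4-byte form: 11110xxx 10xxxxxx 10xxxxxx 10xxxxxx.
Binary (21 bits): 001111010100110101011.
Split 3+6+6+6: 001 | 111010 | 100110 | 101011.
Byte 1: 11110001 = 0xF1.
Byte 2: 10111010 = 0xBA.
Byte 3: 10100110 = 0xA6.
Byte 4: 10101011 = 0xAB.

F1 BA A6 AB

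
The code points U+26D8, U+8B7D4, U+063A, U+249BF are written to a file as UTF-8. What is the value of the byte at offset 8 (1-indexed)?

1-indexed offset 8 is 0-indexed offset 7.
U+26D8 → 3-byte form E2 9B 98 at offsets 0–2.
U+8B7D4 → 4-byte form F2 8B 9F 94 at offsets 3–6.
U+063A → 2-byte form D8 BA at offsets 7–8.
Offset 7 falls in char 3's range; it's byte 1 of D8 BA = 0xD8.

0xD8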